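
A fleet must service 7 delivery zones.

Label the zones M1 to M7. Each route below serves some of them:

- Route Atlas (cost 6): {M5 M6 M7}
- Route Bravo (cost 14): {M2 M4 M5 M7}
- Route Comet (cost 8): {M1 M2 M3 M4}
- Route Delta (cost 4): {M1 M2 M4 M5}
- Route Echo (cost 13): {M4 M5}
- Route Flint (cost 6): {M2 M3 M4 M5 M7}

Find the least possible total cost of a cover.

Atlas, Comet together cover every zone (Atlas ∪ Comet = {M1, M2, M3, M4, M5, M6, M7}); total cost 6 + 8 = 14.
The greedy pick Delta, Atlas, Flint costs 16; no covering selection beats 14.

14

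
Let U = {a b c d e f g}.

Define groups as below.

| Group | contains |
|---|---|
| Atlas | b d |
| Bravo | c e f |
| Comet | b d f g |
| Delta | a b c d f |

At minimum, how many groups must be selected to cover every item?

3

Bravo, Comet, and Delta cover everything between them: the union {a, b, c, d, e, f, g} is all of U.
Only Delta contains a, so Delta is forced; the remaining 2 items need at least 2 more groups (each remaining group adds at most 1) — so at least 3 groups are needed, and 3 is optimal.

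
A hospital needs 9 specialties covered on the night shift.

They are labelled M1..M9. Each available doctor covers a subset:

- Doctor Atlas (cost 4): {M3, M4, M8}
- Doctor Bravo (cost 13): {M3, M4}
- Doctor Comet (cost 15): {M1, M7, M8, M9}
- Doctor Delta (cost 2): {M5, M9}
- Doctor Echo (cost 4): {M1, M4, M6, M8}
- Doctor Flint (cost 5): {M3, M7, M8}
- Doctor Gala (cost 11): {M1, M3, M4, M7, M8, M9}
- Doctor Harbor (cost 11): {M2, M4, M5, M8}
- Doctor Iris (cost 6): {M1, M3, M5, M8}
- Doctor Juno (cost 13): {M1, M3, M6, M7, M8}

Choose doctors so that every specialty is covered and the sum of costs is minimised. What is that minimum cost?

22

Delta, Echo, Flint, Harbor together cover every specialty (Delta ∪ Echo ∪ Flint ∪ Harbor = {M1, M2, M3, M4, M5, M6, M7, M8, M9}); total cost 2 + 4 + 5 + 11 = 22.
No covering selection has total cost below 22.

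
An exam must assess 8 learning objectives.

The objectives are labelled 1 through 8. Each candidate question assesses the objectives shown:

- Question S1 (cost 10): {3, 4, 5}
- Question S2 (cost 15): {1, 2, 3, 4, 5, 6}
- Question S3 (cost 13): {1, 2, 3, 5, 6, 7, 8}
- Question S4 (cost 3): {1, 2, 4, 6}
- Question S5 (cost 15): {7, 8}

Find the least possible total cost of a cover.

S3, S4 together cover every objective (S3 ∪ S4 = {1, 2, 3, 4, 5, 6, 7, 8}); total cost 13 + 3 = 16.
No covering selection has total cost below 16.

16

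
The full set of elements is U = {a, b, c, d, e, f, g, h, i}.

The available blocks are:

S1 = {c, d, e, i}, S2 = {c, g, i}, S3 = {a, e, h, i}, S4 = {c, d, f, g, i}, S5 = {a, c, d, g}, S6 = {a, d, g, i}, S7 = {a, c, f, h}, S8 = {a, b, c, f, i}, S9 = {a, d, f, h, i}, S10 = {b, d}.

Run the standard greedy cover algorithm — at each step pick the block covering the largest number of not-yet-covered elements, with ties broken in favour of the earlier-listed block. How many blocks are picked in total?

Greedy: pick S4 (covers 5 new) → pick S3 (covers 3 new) → pick S8 (covers 1 new). Total picks: 3.

3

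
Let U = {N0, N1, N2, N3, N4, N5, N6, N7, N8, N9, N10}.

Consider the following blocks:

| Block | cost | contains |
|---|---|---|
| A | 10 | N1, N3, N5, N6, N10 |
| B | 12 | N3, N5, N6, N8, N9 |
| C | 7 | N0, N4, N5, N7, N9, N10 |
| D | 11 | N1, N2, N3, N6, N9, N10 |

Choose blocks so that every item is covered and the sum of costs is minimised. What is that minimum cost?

B, C, D together cover every item (B ∪ C ∪ D = {N0, N1, N2, N3, N4, N5, N6, N7, N8, N9, N10}); total cost 12 + 7 + 11 = 30.
No covering selection has total cost below 30.

30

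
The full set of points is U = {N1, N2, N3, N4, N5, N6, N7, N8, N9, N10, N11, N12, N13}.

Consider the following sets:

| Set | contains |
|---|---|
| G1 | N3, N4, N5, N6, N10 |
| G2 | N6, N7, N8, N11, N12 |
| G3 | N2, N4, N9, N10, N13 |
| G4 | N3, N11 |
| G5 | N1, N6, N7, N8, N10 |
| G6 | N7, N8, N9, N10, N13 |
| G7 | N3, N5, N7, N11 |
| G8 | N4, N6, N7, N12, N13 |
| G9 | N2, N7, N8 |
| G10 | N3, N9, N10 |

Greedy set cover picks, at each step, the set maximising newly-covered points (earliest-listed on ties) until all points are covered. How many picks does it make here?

Greedy: pick G1 (covers 5 new) → pick G2 (covers 4 new) → pick G3 (covers 3 new) → pick G5 (covers 1 new). Total picks: 4.

4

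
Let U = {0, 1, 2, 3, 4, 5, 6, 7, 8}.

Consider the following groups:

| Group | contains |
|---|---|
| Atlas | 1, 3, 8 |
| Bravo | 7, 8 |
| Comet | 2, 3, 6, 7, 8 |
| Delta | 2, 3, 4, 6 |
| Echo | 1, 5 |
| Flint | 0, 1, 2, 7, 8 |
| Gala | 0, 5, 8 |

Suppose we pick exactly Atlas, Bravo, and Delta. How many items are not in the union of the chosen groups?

2

Union of Atlas, Bravo, Delta = {1, 2, 3, 4, 6, 7, 8}.
Not covered: 0, 5 — 2 items.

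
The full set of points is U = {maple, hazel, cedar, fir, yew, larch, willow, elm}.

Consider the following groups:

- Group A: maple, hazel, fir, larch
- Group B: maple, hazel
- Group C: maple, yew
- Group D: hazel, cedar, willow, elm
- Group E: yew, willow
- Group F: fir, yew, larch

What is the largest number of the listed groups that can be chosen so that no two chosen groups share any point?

2

D, F are pairwise disjoint (D={hazel,cedar,willow,elm}; F={fir,yew,larch}).
Every remaining group overlaps one of these, and no 3 of the listed groups are pairwise disjoint, so 2 is the maximum.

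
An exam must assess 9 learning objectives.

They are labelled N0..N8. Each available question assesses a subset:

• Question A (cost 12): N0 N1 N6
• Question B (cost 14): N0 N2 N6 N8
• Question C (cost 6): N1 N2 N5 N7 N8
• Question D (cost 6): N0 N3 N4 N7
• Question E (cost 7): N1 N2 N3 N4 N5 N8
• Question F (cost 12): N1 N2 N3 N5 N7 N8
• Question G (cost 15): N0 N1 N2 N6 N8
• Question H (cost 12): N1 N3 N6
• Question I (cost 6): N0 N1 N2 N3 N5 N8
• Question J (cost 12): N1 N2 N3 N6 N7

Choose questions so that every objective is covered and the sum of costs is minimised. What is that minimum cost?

24

A, C, D together cover every objective (A ∪ C ∪ D = {N0, N1, N2, N3, N4, N5, N6, N7, N8}); total cost 12 + 6 + 6 = 24.
No covering selection has total cost below 24.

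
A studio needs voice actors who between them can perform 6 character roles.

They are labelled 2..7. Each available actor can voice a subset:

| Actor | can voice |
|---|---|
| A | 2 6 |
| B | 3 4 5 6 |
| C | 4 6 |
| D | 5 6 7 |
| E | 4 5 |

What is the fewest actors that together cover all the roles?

Take {A, B, D}. Their union is {2, 3, 4, 5, 6, 7}, which is all 6 roles.
Only A contains 2, so A is forced; the remaining 4 roles need at least 2 more actors (each remaining actor adds at most 3) — so at least 3 actors are needed, and 3 is optimal.

3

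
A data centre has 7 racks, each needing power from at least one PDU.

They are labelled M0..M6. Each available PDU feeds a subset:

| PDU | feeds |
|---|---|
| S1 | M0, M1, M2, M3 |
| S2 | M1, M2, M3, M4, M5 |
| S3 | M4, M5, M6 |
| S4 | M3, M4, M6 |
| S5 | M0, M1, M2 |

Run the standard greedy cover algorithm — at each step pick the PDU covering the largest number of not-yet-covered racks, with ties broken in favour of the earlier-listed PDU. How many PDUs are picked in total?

3

Greedy: pick S2 (covers 5 new) → pick S1 (covers 1 new) → pick S3 (covers 1 new). Total picks: 3.
(The true minimum cover uses only 2 PDUs, so greedy is not optimal here.)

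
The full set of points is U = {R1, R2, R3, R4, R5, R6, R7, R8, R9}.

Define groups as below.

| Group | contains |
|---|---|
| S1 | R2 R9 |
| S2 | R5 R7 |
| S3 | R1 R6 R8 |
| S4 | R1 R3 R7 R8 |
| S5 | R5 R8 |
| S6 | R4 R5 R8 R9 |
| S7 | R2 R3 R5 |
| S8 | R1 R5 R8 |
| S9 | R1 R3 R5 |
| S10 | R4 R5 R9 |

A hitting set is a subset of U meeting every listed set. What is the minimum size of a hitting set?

3

The 3 points {R1, R5, R9} hit every group.
The groups S1, S2, S3 are pairwise disjoint, so any hitting set needs a separate point for each — at least 3. Hence 3 is optimal.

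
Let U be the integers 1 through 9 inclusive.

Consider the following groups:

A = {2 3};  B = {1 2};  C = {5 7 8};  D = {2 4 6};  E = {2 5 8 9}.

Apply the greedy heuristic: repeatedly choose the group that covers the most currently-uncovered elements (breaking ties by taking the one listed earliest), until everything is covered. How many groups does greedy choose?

Greedy: pick E (covers 4 new) → pick D (covers 2 new) → pick A (covers 1 new) → pick B (covers 1 new) → pick C (covers 1 new). Total picks: 5.

5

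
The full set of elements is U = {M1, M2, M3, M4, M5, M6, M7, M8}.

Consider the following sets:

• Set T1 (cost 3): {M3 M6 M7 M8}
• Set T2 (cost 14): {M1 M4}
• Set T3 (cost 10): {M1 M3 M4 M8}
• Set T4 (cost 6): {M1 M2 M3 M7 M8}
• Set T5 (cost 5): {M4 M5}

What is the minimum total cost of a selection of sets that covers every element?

14

T1, T4, T5 together cover every element (T1 ∪ T4 ∪ T5 = {M1, M2, M3, M4, M5, M6, M7, M8}); total cost 3 + 6 + 5 = 14.
No covering selection has total cost below 14.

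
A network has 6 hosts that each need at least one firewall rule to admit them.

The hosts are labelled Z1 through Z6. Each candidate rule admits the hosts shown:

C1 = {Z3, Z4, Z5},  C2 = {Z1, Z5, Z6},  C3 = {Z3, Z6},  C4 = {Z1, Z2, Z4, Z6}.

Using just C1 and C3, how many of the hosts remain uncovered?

2

Union of C1, C3 = {Z3, Z4, Z5, Z6}.
Not covered: Z1, Z2 — 2 hosts.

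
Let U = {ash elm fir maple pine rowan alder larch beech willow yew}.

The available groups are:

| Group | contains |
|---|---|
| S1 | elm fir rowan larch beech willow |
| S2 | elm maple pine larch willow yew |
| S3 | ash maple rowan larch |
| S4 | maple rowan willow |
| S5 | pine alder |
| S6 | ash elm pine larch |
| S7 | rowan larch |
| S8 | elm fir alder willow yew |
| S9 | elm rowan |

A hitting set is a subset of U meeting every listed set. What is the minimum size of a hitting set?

3

H = {pine, rowan, yew} meets every group (each contains at least one member of H), and |H| = 3.
No choice of 2 items meets every group, so 3 is the minimum.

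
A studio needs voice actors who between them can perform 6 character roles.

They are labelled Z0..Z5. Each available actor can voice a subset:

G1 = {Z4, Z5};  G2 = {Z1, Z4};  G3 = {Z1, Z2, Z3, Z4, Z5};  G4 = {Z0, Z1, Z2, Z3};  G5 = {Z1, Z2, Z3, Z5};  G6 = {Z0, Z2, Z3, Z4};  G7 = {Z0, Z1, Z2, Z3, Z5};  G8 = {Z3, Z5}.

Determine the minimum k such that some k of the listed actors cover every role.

G5 and G6 together: G5 ∪ G6 = {Z0, Z1, Z2, Z3, Z4, Z5} — every role is covered.
No single actor has all 6 roles (the largest, G3, has 5), so 2 is optimal.

2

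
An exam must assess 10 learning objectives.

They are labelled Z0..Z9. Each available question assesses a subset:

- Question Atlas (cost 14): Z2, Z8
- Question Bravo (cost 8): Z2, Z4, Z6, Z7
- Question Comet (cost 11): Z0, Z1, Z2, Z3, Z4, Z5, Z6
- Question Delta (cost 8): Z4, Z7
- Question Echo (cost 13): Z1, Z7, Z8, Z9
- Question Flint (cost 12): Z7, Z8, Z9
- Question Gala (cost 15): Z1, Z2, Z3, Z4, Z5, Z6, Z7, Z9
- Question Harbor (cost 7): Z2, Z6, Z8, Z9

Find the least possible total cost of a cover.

Comet, Flint together cover every objective (Comet ∪ Flint = {Z0, Z1, Z2, Z3, Z4, Z5, Z6, Z7, Z8, Z9}); total cost 11 + 12 = 23.
The greedy pick Comet, Harbor, Bravo costs 26; no covering selection beats 23.

23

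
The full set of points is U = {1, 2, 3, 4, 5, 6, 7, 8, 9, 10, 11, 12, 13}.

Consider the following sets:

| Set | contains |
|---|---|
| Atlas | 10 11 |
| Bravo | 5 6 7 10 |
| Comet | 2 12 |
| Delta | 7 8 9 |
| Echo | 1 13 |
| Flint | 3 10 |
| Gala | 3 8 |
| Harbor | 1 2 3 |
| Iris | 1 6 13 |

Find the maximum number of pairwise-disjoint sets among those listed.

4

Comet, Delta, Echo, Flint are pairwise disjoint (Comet={2,12}; Delta={7,8,9}; Echo={1,13}; Flint={3,10}).
Every remaining set overlaps one of these, and no 5 of the listed sets are pairwise disjoint, so 4 is the maximum.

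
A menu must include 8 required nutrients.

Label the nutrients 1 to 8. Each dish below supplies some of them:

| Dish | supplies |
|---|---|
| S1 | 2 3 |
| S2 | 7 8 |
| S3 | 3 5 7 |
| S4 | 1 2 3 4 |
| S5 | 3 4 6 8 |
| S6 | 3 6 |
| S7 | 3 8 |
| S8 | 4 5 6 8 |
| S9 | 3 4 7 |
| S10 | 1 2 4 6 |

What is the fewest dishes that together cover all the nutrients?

3

Take {S2, S4, S8}. Their union is {1, 2, 3, 4, 5, 6, 7, 8}, which is all 8 nutrients.
No 2 of the 10 dishes cover everything (all 45 combinations miss at least one nutrient), so 3 is optimal.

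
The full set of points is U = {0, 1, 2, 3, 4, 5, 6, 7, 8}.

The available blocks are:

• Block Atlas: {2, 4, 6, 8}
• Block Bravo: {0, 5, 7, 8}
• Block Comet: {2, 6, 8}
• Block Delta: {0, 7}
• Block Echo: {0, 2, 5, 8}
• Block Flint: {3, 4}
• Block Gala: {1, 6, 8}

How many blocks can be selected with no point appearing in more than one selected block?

Comet, Delta, Flint are pairwise disjoint (Comet={2,6,8}; Delta={0,7}; Flint={3,4}).
Every remaining block overlaps one of these, and no 4 of the listed blocks are pairwise disjoint, so 3 is the maximum.

3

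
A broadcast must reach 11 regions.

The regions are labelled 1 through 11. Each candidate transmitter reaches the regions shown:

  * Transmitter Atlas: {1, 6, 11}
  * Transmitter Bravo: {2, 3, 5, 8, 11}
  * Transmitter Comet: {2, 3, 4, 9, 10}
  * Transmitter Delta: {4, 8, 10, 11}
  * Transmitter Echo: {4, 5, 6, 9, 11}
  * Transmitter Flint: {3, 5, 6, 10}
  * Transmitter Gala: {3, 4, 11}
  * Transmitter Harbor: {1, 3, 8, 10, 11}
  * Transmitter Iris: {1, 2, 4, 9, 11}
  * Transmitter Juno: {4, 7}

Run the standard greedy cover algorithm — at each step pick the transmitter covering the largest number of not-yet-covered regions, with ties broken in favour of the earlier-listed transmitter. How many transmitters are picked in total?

4

Greedy: pick Bravo (covers 5 new) → pick Comet (covers 3 new) → pick Atlas (covers 2 new) → pick Juno (covers 1 new). Total picks: 4.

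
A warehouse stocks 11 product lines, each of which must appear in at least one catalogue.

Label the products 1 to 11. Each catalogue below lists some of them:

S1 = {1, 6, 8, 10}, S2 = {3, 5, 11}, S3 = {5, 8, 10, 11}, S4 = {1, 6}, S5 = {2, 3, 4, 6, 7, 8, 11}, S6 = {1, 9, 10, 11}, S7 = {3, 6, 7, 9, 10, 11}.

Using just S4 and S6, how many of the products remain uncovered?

Union of S4, S6 = {1, 6, 9, 10, 11}.
Not covered: 2, 3, 4, 5, 7, 8 — 6 products.

6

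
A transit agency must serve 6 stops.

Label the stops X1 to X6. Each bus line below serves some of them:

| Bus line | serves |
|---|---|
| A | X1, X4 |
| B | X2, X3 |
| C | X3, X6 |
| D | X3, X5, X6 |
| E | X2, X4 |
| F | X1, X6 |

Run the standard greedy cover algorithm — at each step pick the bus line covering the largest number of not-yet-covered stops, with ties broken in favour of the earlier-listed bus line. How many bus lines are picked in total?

3

Greedy: pick D (covers 3 new) → pick A (covers 2 new) → pick B (covers 1 new). Total picks: 3.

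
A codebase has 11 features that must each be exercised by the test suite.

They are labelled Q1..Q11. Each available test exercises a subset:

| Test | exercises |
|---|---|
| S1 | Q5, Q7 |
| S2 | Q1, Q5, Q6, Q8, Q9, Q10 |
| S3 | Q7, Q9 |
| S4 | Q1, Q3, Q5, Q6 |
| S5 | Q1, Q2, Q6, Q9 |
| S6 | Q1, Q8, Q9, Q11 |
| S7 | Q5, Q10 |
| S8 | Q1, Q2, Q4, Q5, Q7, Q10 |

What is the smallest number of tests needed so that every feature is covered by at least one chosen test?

S4 and S6 and S8 together: S4 ∪ S6 ∪ S8 = {Q1, Q2, Q3, Q4, Q5, Q6, Q7, Q8, Q9, Q10, Q11} — every feature is covered.
Only S4 contains Q3, so S4 is forced; the remaining 7 features need at least 2 more tests (each remaining test adds at most 4) — so at least 3 tests are needed, and 3 is optimal.

3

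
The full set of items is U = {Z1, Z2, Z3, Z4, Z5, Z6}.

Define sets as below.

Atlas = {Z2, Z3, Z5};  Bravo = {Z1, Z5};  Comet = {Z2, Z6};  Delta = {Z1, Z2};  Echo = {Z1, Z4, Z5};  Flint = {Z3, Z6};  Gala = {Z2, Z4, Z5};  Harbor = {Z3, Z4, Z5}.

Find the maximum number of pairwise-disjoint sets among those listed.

2

Comet, Echo are pairwise disjoint (Comet={Z2,Z6}; Echo={Z1,Z4,Z5}).
Every remaining set overlaps one of these, and no 3 of the listed sets are pairwise disjoint, so 2 is the maximum.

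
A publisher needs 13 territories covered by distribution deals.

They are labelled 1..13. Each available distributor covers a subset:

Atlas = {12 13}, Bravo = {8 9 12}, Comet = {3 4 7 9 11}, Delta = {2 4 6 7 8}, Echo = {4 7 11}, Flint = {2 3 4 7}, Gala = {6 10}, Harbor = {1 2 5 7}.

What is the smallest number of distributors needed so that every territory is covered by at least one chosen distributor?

Atlas and Bravo and Comet and Gala and Harbor together: Atlas ∪ Bravo ∪ Comet ∪ Gala ∪ Harbor = {1, 2, 3, 4, 5, 6, 7, 8, 9, 10, 11, 12, 13} — every territory is covered.
No 4 of the 8 distributors cover everything (all 70 combinations miss at least one territory), so 5 is optimal.

5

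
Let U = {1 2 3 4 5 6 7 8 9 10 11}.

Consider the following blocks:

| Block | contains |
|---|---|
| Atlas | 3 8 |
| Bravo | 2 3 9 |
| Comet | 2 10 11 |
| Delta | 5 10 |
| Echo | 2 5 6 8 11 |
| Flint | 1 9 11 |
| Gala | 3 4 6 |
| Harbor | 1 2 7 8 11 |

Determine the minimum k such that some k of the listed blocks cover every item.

4

Bravo, Delta, Gala, and Harbor cover everything between them: the union {1, 2, 3, 4, 5, 6, 7, 8, 9, 10, 11} is all of U.
No 3 of the 8 blocks cover everything (all 56 combinations miss at least one item), so 4 is optimal.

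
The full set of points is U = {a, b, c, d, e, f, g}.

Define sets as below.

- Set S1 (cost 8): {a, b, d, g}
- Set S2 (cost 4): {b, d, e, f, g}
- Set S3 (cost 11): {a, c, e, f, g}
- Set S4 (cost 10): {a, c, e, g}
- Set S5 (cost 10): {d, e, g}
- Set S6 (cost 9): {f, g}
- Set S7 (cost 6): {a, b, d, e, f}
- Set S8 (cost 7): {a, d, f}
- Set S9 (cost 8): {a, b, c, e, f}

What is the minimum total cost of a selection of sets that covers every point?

12

S2, S9 together cover every point (S2 ∪ S9 = {a, b, c, d, e, f, g}); total cost 4 + 8 = 12.
No covering selection has total cost below 12.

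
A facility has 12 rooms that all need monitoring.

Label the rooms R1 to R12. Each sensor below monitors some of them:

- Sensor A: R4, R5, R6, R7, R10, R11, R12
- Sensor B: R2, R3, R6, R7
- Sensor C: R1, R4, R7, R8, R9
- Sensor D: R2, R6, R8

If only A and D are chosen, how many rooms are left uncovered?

Union of A, D = {R2, R4, R5, R6, R7, R8, R10, R11, R12}.
Not covered: R1, R3, R9 — 3 rooms.

3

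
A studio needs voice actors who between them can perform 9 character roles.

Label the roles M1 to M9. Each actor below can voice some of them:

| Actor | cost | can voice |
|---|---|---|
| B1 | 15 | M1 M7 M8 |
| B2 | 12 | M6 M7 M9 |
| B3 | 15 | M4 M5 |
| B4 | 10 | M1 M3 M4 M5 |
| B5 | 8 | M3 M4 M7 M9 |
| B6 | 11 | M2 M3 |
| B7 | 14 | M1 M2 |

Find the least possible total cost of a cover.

48

B1, B2, B4, B6 together cover every role (B1 ∪ B2 ∪ B4 ∪ B6 = {M1, M2, M3, M4, M5, M6, M7, M8, M9}); total cost 15 + 12 + 10 + 11 = 48.
The greedy pick B5, B4, B6, B2, B1 costs 56; no covering selection beats 48.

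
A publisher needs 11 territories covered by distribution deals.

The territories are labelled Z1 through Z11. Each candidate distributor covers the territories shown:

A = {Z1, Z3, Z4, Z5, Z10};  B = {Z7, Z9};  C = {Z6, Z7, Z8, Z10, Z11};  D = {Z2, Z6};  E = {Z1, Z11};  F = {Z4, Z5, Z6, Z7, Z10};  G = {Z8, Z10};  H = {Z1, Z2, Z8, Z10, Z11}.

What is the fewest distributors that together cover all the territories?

4

A and B and C and H together: A ∪ B ∪ C ∪ H = {Z1, Z2, Z3, Z4, Z5, Z6, Z7, Z8, Z9, Z10, Z11} — every territory is covered.
No 3 of the 8 distributors cover everything (all 56 combinations miss at least one territory), so 4 is optimal.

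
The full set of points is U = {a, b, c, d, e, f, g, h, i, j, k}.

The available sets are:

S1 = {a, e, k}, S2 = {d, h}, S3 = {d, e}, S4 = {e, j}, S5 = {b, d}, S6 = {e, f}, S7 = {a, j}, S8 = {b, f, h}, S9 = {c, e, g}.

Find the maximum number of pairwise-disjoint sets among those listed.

3

S2, S6, S7 are pairwise disjoint (S2={d,h}; S6={e,f}; S7={a,j}).
Every remaining set overlaps one of these, and no 4 of the listed sets are pairwise disjoint, so 3 is the maximum.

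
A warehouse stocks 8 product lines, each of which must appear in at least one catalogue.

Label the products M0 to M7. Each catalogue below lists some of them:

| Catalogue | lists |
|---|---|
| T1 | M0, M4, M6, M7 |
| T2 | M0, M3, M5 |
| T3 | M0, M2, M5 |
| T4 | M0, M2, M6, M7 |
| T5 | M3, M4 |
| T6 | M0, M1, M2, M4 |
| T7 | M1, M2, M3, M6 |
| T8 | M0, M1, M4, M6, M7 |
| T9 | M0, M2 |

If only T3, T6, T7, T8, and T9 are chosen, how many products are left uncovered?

Union of T3, T6, T7, T8, T9 = {M0, M1, M2, M3, M4, M5, M6, M7} — that's every product, so 0 are uncovered.

0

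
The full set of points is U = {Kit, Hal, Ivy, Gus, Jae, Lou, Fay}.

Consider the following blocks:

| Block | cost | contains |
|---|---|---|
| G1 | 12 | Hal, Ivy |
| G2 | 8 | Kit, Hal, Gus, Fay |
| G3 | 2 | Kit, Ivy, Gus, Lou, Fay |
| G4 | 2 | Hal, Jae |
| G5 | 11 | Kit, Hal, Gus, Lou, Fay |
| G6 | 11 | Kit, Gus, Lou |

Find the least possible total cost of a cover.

G3, G4 together cover every point (G3 ∪ G4 = {Kit, Hal, Ivy, Gus, Jae, Lou, Fay}); total cost 2 + 2 = 4.
No covering selection has total cost below 4.

4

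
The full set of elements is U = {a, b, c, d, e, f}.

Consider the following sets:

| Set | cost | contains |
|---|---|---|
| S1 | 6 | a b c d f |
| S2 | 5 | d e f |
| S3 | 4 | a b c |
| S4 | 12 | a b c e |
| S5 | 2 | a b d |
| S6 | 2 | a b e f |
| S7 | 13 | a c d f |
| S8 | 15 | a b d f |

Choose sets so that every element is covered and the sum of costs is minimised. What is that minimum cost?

S3, S5, S6 together cover every element (S3 ∪ S5 ∪ S6 = {a, b, c, d, e, f}); total cost 4 + 2 + 2 = 8.
No covering selection has total cost below 8.

8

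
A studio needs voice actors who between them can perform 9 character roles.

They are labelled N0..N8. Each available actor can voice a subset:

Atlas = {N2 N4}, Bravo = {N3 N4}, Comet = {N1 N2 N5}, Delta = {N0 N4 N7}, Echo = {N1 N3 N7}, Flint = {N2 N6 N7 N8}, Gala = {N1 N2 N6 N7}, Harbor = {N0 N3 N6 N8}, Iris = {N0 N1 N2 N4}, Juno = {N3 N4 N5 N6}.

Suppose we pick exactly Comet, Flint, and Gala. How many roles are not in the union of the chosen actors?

Union of Comet, Flint, Gala = {N1, N2, N5, N6, N7, N8}.
Not covered: N0, N3, N4 — 3 roles.

3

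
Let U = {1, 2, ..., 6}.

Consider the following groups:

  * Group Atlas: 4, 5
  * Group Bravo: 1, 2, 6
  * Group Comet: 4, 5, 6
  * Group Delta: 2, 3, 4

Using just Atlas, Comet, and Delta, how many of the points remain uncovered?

1

Union of Atlas, Comet, Delta = {2, 3, 4, 5, 6}.
Not covered: 1 — 1 point.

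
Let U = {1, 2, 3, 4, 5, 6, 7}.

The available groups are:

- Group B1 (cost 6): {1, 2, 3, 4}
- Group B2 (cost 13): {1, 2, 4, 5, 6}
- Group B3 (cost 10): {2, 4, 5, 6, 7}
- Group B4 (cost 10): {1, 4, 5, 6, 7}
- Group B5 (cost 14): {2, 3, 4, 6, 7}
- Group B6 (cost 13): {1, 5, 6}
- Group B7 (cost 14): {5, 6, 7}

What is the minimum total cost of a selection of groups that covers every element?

B1, B4 together cover every element (B1 ∪ B4 = {1, 2, 3, 4, 5, 6, 7}); total cost 6 + 10 = 16.
No covering selection has total cost below 16.

16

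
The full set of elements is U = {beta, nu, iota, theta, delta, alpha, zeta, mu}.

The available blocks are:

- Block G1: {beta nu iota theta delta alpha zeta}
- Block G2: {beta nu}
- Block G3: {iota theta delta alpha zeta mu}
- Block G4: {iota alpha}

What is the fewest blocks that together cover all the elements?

2

Take {G2, G3}. Their union is {beta, nu, iota, theta, delta, alpha, zeta, mu}, which is all 8 elements.
No single block has all 8 elements (the largest, G1, has 7), so 2 is optimal.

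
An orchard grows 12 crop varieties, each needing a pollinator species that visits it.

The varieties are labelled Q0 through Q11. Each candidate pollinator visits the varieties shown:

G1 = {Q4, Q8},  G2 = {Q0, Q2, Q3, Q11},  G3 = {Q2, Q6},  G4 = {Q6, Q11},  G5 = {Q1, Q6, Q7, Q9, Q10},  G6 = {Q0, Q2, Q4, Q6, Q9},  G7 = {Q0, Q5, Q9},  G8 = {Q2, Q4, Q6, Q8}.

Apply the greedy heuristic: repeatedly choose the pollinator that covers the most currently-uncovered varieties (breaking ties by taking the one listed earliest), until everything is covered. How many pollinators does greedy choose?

4

Greedy: pick G5 (covers 5 new) → pick G2 (covers 4 new) → pick G1 (covers 2 new) → pick G7 (covers 1 new). Total picks: 4.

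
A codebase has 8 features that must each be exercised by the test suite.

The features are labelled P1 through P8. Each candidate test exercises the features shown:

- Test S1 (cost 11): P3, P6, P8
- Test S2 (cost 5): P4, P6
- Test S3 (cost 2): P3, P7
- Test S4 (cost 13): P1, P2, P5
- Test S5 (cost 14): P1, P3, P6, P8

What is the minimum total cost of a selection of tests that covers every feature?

31

S1, S2, S3, S4 together cover every feature (S1 ∪ S2 ∪ S3 ∪ S4 = {P1, P2, P3, P4, P5, P6, P7, P8}); total cost 11 + 5 + 2 + 13 = 31.
No covering selection has total cost below 31.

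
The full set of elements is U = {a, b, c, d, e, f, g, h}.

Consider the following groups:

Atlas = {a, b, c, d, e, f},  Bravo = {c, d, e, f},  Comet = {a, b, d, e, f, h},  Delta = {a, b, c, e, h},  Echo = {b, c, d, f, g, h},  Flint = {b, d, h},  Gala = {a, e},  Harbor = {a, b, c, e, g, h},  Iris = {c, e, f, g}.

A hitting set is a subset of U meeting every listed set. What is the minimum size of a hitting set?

T = {d, e} meets every group (each contains at least one member of T), and |T| = 2.
The groups Flint, Gala are pairwise disjoint, so any hitting set needs a separate element for each — at least 2. Hence 2 is optimal.

2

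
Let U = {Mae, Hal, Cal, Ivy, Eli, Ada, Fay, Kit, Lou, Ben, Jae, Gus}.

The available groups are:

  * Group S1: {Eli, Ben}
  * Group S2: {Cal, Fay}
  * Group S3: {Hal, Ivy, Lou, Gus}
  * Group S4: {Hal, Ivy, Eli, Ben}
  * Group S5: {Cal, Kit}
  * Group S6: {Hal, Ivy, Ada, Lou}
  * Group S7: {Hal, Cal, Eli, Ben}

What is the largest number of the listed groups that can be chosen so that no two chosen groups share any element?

3

S1, S2, S3 are pairwise disjoint (S1={Eli,Ben}; S2={Cal,Fay}; S3={Hal,Ivy,Lou,Gus}).
Every remaining group overlaps one of these, and no 4 of the listed groups are pairwise disjoint, so 3 is the maximum.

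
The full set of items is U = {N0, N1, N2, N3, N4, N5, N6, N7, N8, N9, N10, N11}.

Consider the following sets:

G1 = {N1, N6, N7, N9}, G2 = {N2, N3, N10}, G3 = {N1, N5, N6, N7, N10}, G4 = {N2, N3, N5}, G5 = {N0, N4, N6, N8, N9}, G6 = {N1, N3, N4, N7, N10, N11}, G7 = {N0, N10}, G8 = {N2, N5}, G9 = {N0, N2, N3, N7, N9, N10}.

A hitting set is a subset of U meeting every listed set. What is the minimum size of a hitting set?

The 3 items {N0, N2, N7} hit every set.
The sets G1, G7, G8 are pairwise disjoint, so any hitting set needs a separate item for each — at least 3. Hence 3 is optimal.

3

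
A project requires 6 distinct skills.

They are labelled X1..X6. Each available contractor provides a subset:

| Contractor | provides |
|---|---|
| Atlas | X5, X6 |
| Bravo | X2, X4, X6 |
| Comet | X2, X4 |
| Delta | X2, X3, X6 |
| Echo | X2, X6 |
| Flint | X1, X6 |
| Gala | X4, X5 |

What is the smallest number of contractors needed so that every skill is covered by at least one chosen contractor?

3

Delta and Flint and Gala together: Delta ∪ Flint ∪ Gala = {X1, X2, X3, X4, X5, X6} — every skill is covered.
Only Flint contains X1, so Flint is forced; the remaining 4 skills need at least 2 more contractors (each remaining contractor adds at most 2) — so at least 3 contractors are needed, and 3 is optimal.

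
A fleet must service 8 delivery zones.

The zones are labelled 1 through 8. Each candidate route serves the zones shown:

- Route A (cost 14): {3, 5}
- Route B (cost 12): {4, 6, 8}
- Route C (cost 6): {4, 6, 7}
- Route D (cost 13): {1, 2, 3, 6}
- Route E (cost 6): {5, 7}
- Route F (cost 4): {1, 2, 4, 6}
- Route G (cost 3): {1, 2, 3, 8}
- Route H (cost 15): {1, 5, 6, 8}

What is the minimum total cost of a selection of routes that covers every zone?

E, F, G together cover every zone (E ∪ F ∪ G = {1, 2, 3, 4, 5, 6, 7, 8}); total cost 6 + 4 + 3 = 13.
The greedy pick G, C, E costs 15; no covering selection beats 13.

13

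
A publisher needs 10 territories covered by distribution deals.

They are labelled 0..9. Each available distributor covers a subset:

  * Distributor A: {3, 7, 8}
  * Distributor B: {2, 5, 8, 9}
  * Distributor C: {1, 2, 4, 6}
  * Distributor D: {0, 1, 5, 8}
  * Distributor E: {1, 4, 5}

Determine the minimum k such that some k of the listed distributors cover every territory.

A and B and C and D together: A ∪ B ∪ C ∪ D = {0, 1, 2, 3, 4, 5, 6, 7, 8, 9} — every territory is covered.
No 3 of the 5 distributors cover everything (all 10 combinations miss at least one territory), so 4 is optimal.

4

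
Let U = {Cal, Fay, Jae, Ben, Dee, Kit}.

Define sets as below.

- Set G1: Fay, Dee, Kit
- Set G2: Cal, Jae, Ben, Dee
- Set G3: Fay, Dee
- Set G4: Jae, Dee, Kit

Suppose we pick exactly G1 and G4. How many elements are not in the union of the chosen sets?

Union of G1, G4 = {Fay, Jae, Dee, Kit}.
Not covered: Cal, Ben — 2 elements.

2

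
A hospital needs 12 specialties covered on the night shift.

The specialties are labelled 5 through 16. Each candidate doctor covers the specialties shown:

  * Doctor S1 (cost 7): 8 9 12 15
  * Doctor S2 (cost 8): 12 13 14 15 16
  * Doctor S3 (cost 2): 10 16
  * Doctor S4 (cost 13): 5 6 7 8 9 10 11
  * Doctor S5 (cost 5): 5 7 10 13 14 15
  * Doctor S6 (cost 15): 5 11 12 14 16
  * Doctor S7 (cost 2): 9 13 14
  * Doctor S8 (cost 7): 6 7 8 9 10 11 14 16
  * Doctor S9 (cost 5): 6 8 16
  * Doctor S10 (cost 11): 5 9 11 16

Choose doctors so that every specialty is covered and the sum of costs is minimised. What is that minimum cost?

19

S1, S5, S8 together cover every specialty (S1 ∪ S5 ∪ S8 = {5, 6, 7, 8, 9, 10, 11, 12, 13, 14, 15, 16}); total cost 7 + 5 + 7 = 19.
The greedy pick S7, S3, S5, S8, S1 costs 23; no covering selection beats 19.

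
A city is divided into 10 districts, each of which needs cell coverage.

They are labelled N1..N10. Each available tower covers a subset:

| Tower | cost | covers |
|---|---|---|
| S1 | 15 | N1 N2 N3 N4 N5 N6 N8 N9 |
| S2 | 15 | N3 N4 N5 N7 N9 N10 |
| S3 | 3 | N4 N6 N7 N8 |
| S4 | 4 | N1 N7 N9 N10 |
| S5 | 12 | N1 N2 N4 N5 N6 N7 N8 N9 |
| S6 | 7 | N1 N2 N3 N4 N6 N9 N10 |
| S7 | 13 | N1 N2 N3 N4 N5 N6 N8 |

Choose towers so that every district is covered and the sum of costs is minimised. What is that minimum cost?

17

S4, S7 together cover every district (S4 ∪ S7 = {N1, N2, N3, N4, N5, N6, N7, N8, N9, N10}); total cost 4 + 13 = 17.
The greedy pick S3, S4, S6, S5 costs 26; no covering selection beats 17.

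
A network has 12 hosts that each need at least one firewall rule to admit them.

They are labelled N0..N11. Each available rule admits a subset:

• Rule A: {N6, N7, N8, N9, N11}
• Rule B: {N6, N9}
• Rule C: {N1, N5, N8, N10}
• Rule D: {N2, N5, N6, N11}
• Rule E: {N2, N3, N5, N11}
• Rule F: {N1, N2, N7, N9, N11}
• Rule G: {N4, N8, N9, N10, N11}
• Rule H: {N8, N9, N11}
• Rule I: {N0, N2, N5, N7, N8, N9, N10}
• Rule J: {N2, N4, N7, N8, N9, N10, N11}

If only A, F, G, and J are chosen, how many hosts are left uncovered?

3

Union of A, F, G, J = {N1, N2, N4, N6, N7, N8, N9, N10, N11}.
Not covered: N0, N3, N5 — 3 hosts.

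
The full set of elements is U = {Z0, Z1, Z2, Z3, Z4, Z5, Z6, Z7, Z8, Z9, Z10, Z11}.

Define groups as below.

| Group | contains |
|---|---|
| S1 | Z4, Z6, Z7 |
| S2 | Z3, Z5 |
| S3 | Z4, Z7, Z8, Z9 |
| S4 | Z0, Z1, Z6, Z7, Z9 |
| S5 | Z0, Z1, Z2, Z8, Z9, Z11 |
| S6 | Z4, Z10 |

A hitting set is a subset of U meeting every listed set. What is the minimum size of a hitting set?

The 3 elements {Z0, Z4, Z5} hit every group.
The groups S1, S2, S5 are pairwise disjoint, so any hitting set needs a separate element for each — at least 3. Hence 3 is optimal.

3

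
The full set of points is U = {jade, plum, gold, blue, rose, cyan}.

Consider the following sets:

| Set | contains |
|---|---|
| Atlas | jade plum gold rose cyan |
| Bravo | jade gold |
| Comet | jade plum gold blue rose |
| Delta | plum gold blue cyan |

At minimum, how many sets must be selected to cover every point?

Atlas and Comet cover everything between them: the union {jade, plum, gold, blue, rose, cyan} is all of U.
No single set has all 6 points (the largest, Atlas, has 5), so 2 is optimal.

2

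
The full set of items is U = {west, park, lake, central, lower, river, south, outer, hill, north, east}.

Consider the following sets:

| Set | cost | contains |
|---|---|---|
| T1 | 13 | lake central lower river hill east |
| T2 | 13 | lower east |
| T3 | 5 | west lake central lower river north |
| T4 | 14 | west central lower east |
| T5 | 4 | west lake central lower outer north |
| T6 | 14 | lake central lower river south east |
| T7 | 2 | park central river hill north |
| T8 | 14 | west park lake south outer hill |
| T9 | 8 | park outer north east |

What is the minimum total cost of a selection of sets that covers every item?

20

T5, T6, T7 together cover every item (T5 ∪ T6 ∪ T7 = {west, park, lake, central, lower, river, south, outer, hill, north, east}); total cost 4 + 14 + 2 = 20.
No covering selection has total cost below 20.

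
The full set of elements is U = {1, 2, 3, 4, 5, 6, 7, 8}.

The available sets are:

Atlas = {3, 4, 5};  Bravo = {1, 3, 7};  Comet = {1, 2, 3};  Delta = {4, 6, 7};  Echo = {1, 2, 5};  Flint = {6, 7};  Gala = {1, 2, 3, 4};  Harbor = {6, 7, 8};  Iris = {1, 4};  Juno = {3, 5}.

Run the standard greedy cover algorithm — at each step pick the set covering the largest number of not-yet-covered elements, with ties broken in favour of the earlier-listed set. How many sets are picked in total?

Greedy: pick Gala (covers 4 new) → pick Harbor (covers 3 new) → pick Atlas (covers 1 new). Total picks: 3.

3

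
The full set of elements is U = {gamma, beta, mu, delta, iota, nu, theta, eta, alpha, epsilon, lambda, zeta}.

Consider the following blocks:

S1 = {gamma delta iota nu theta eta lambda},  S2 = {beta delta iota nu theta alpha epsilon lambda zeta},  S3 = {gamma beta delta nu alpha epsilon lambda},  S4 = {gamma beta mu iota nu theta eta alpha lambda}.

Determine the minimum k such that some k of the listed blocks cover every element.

S2 and S4 together: S2 ∪ S4 = {gamma, beta, mu, delta, iota, nu, theta, eta, alpha, epsilon, lambda, zeta} — every element is covered.
No single block has all 12 elements (the largest, S2, has 9), so 2 is optimal.

2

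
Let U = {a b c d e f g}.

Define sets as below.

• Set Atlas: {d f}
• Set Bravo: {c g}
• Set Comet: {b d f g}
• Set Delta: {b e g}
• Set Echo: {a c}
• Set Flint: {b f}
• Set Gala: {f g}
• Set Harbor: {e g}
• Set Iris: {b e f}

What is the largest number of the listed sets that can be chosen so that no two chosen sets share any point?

Echo, Flint, Harbor are pairwise disjoint (Echo={a,c}; Flint={b,f}; Harbor={e,g}).
Every remaining set overlaps one of these, and no 4 of the listed sets are pairwise disjoint, so 3 is the maximum.

3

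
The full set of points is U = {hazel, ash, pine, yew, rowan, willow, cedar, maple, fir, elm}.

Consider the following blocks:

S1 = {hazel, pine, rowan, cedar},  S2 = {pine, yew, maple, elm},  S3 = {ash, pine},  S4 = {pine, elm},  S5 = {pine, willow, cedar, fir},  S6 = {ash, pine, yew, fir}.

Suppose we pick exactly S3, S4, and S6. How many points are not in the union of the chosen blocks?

5

Union of S3, S4, S6 = {ash, pine, yew, fir, elm}.
Not covered: hazel, rowan, willow, cedar, maple — 5 points.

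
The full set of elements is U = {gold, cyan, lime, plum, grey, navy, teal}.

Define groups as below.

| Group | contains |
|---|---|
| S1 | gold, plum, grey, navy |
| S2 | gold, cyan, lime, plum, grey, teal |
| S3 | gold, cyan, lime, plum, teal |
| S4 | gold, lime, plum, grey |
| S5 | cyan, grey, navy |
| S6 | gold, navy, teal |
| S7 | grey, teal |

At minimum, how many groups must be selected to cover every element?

S2 and S5 cover everything between them: the union {gold, cyan, lime, plum, grey, navy, teal} is all of U.
No single group has all 7 elements (the largest, S2, has 6), so 2 is optimal.

2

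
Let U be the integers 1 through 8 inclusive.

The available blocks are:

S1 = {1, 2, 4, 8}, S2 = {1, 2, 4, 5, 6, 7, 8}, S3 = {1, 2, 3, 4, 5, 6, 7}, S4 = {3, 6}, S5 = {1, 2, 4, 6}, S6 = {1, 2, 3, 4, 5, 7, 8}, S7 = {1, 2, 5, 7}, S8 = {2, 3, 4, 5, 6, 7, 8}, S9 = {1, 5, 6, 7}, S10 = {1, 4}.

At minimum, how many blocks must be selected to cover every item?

2

Take {S1, S8}. Their union is {1, 2, 3, 4, 5, 6, 7, 8}, which is all 8 items.
No single block has all 8 items (the largest, S2, has 7), so 2 is optimal.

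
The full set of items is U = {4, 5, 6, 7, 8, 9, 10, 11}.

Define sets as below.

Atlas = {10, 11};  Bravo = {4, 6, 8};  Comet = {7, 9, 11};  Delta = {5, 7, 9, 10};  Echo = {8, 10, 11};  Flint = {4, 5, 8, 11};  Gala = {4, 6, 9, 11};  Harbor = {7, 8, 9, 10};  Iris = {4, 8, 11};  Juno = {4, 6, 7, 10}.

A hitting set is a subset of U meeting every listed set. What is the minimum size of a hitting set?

3

H = {6, 10, 11} meets every set (each contains at least one member of H), and |H| = 3.
No choice of 2 items meets every set, so 3 is the minimum.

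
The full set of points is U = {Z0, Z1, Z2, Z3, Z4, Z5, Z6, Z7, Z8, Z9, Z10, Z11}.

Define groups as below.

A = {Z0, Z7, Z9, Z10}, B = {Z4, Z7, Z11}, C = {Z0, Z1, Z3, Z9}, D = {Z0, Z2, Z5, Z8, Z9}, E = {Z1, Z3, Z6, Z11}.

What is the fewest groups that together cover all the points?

Take {A, B, D, E}. Their union is {Z0, Z1, Z2, Z3, Z4, Z5, Z6, Z7, Z8, Z9, Z10, Z11}, which is all 12 points.
No 3 of the 5 groups cover everything (all 10 combinations miss at least one point), so 4 is optimal.

4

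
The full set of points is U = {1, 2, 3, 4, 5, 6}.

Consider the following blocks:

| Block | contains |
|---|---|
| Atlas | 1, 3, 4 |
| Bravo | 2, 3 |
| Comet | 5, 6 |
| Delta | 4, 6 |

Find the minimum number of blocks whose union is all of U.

3

Take {Atlas, Bravo, Comet}. Their union is {1, 2, 3, 4, 5, 6}, which is all 6 points.
Only Atlas contains 1, so Atlas is forced; the remaining 3 points need at least 2 more blocks (each remaining block adds at most 2) — so at least 3 blocks are needed, and 3 is optimal.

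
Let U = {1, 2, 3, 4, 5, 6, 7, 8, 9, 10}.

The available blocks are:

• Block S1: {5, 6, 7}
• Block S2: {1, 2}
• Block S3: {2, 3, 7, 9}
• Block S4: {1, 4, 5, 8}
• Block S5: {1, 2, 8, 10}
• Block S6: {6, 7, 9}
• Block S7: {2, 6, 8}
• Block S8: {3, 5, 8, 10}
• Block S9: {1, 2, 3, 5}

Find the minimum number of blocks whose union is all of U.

Take {S3, S4, S5, S6}. Their union is {1, 2, 3, 4, 5, 6, 7, 8, 9, 10}, which is all 10 elements.
No 3 of the 9 blocks cover everything (all 84 combinations miss at least one element), so 4 is optimal.

4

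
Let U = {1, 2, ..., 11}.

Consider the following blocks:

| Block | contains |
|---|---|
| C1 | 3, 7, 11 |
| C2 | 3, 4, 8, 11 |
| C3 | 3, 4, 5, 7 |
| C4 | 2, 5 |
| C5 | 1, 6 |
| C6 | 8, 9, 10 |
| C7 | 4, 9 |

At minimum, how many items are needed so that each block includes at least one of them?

The 4 items {1, 2, 3, 9} hit every block.
The blocks C1, C4, C5, C7 are pairwise disjoint, so any hitting set needs a separate item for each — at least 4. Hence 4 is optimal.

4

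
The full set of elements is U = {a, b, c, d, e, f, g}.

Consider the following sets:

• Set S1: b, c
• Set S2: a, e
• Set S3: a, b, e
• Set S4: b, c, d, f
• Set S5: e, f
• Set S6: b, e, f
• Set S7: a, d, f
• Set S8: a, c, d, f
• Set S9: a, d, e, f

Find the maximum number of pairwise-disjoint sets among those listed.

2

S1, S5 are pairwise disjoint (S1={b,c}; S5={e,f}).
Every remaining set overlaps one of these, and no 3 of the listed sets are pairwise disjoint, so 2 is the maximum.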